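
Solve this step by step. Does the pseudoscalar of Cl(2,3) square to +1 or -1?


The pseudoscalar I = e1...e_n (product of all n generators) of Cl(p,q) satisfies I^2 = (-1)^(q + n(n-1)/2).
p = 2, q = 3, n = p + q = 5
n(n-1)/2 = 5 * 4 / 2 = 10
Exponent = q + n(n-1)/2 = 3 + 10 = 13
I^2 = (-1)^13 = -1


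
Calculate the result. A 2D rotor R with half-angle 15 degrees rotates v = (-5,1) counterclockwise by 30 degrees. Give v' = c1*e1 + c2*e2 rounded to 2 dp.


Rotor R = cos(15deg) - sin(15deg)*e12
Rotation angle theta = 2 * 15 = 30 degrees
v' = R*v*~R rotates v by theta.
cos(30deg) = 0.8660, sin(30deg) = 0.5000
v'_1 = -5*cos(30deg) - 1*sin(30deg)
= -5*0.8660 - 1*0.5000
= -4.83
v'_2 = -5*sin(30deg) + 1*cos(30deg)
= -5*0.5000 + 1*0.8660
= -1.63
v' = -4.83*e1 - 1.63*e2


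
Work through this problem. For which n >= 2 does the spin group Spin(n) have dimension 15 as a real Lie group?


dim Spin(n) = dim so(n) = n(n-1)/2.
Solve n(n-1)/2 = 15, i.e. n^2 - n - 30 = 0.
Discriminant = 1 + 8*15 = 121
n = (1 + sqrt(121))/2 = (1 + 11)/2 = 6


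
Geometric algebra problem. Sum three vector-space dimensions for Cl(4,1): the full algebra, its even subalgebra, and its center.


n = 4 + 1 = 5
Total dim = 2^5 = 32
Even subalgebra dim = 2^4 = 16
n is odd, so center dim = 2
Sum = 32 + 16 + 2 = 50


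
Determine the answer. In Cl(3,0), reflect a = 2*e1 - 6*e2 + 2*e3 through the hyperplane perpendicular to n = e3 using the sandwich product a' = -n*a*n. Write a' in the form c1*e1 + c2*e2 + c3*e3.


Reflection formula: a' = -n*a*n, with n = e3 (unit vector, n^2 = 1).
For reflection through hyperplane perp to e3:
The component along e3 flips sign, others stay.
a = (2, -6, 2)
a' = (2, -6, -2)
a' = 2*e1 - 6*e2 - 2*e3


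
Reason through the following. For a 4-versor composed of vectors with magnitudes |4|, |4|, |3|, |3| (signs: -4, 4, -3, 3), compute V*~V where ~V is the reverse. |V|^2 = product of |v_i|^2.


Each vector v_i has |v_i|^2 = s_i^2
Squared scales: (-4)^2 = 16, 4^2 = 16, (-3)^2 = 9, 3^2 = 9
|V|^2 = 16 * 16 * 9 * 9
= 20736


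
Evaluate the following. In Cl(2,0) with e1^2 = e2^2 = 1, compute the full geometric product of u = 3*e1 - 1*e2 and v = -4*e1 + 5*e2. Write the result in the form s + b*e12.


Expand: (3*e1 - 1*e2)(-4*e1 + 5*e2)
= 3*(-4)*e1e1 + 3*5*e1e2 + (-1)*(-4)*e2e1 + (-1)*5*e2e2
Using e1^2 = e2^2 = 1, e2e1 = -e1e2:
Scalar part s = 3*(-4) + (-1)*5 = -12 + (-5) = -17
Bivector part b = 3*5 - (-1)*(-4) = 15 - 4 = 11
uv = -17 + 11*e12


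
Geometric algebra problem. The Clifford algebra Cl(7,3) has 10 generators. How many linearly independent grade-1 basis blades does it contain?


Number of grade-k basis blades in Cl(p,q) with n = p + q is C(n, k).
n = 7 + 3 = 10
C(10, 1) = 10! / (1! * 9!)
= 3628800 / (1 * 362880)
= 10


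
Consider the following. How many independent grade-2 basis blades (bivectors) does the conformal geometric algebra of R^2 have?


The conformal model of R^2 uses Cl(3,1) with m = 2 + 2 = 4 generators.
Number of grade-2 blades = C(m, 2) = C(4, 2)
= 4*3/2 = 6


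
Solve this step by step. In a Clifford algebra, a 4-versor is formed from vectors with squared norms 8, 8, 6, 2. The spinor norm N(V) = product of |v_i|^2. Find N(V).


Spinor norm N(V) = |v1|^2 * |v2|^2 * ... * |v4|^2
= 8 * 8 * 6 * 2
Running product: 8, 64, 384, 768
N(V) = 768


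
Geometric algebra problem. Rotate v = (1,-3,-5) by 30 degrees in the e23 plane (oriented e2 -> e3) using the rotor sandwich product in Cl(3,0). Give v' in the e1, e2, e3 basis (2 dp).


Rotor R = cos(15deg) - sin(15deg)*e23
Rotation angle theta = 2 * 15 = 30 degrees in the e23 plane (e2 -> e3).
The component perpendicular to the plane (e1) is invariant: v'_1 = v1 = 1.00
cos(30deg) = 0.8660, sin(30deg) = 0.5000
v'_2 = v2*cos(theta) - v3*sin(theta) = -3*0.8660 - (-5)*0.5000 = -0.10
v'_3 = v2*sin(theta) + v3*cos(theta) = -3*0.5000 + (-5)*0.8660 = -5.83
v' = 1.00*e1 - 0.10*e2 - 5.83*e3


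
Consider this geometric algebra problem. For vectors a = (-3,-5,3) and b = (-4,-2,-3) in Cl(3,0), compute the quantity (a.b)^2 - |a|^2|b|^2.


a . b = (-3)*(-4) + (-5)*(-2) + 3*(-3)
= 12 + 10 + (-9) = 13
|a|^2 = (-3)^2 + (-5)^2 + 3^2 = 43
|b|^2 = (-4)^2 + (-2)^2 + (-3)^2 = 29
(a.b)^2 = 13^2 = 169
|a|^2 * |b|^2 = 43 * 29 = 1247
Result = 169 - 1247 = -1078


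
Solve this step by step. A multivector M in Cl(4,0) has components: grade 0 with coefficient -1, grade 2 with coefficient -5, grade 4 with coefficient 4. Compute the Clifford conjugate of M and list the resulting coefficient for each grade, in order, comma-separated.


Clifford conjugate sign for grade k: (-1)^(k(k+1)/2)
Grade 0: (-1)^(0*1/2) = (-1)^0 = 1, coeff -1 -> -1
Grade 2: (-1)^(2*3/2) = (-1)^3 = -1, coeff -5 -> 5
Grade 4: (-1)^(4*5/2) = (-1)^10 = 1, coeff 4 -> 4
Conjugated coefficients: -1, 5, 4


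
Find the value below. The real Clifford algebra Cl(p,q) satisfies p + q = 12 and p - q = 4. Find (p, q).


We need p + q = 12 and p - q = 4.
Adding: 2p = 12 + 4 = 16, so p = 8.
Then q = 12 - 8 = 4.
(p, q) = (8, 4)


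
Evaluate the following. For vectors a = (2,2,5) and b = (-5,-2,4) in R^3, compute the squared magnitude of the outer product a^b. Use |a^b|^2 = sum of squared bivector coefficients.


a wedge b = (a1*b2 - a2*b1)*e12 + (a1*b3 - a3*b1)*e13 + (a2*b3 - a3*b2)*e23
e12 coeff: 2*(-2) - 2*(-5) = -4 - (-10) = 6
e13 coeff: 2*4 - 5*(-5) = 8 - (-25) = 33
e23 coeff: 2*4 - 5*(-2) = 8 - (-10) = 18
|a wedge b|^2 = 6^2 + 33^2 + 18^2
= 36 + 1089 + 324
= 1449


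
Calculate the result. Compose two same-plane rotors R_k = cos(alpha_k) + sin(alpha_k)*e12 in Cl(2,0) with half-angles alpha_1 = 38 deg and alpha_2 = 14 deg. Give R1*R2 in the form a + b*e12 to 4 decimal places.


Same-plane rotors commute and their half-angles add:
R1*R2 = cos(a1 + a2) + sin(a1 + a2)*e12.
a1 + a2 = 38 + 14 = 52 deg
cos(52 deg) = 0.6157
sin(52 deg) = 0.7880
R1*R2 = 0.6157 + 0.7880*e12


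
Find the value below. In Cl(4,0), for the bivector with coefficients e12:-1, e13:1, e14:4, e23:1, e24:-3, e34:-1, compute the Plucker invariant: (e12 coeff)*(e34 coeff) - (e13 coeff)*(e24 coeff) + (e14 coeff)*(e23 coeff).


Plucker relation: af - be + cd
a*f = (-1)*(-1) = 1
b*e = 1*(-3) = -3
c*d = 4*1 = 4
af - be + cd = 1 - (-3) + 4
= 8


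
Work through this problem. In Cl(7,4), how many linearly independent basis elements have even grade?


Even subalgebra dimension = 2^(n-1)
n = 7 + 4 = 11
2^(11 - 1) = 2^10 = 1024
Verification: sum of C(11,k) for even k = 1 + 55 + 330 + 462 + 165 + 11 = 1024
Result = 1024


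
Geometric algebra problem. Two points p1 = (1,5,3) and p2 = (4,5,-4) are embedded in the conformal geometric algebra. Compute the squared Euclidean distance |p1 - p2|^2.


p1 - p2 = (-3, 0, 7)
|p1 - p2|^2 = (-3)^2 + 0^2 + 7^2
= 9 + 0 + 49
= 58


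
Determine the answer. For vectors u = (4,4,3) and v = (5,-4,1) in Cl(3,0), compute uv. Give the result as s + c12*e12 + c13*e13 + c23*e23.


In Cl(3,0): e_i^2 = 1, e_ie_j = -e_je_i for i != j.
Scalar part = u . v = 4*5 + 4*(-4) + 3*1
= 20 + (-16) + 3 = 7
e12 coeff = 4*(-4) - 4*5 = -16 - 20 = -36
e13 coeff = 4*1 - 3*5 = 4 - 15 = -11
e23 coeff = 4*1 - 3*(-4) = 4 - (-12) = 16
uv = 7 - 36*e12 - 11*e13 + 16*e23


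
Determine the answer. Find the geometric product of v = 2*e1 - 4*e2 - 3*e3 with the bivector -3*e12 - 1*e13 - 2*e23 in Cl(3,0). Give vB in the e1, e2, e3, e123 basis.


vB has grade-1 (vector) and grade-3 (trivector) parts: vB = (v _| B) + (v ^ B).
Vector part <vB>_1:
  e1: -v2*b12 - v3*b13 = -(-4)*(-3) - (-3)*(-1) = -15
  e2: v1*b12 - v3*b23 = (2)*(-3) - (-3)*(-2) = -12
  e3: v1*b13 + v2*b23 = (2)*(-1) + (-4)*(-2) = 6
Trivector part <vB>_3:
  e123: v1*b23 - v2*b13 + v3*b12 = (2)*(-2) - (-4)*(-1) + (-3)*(-3) = 1
vB = -15*e1 - 12*e2 + 6*e3 + 1*e123


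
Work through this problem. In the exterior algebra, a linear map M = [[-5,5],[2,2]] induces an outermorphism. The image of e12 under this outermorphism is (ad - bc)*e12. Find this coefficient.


The outermorphism of a linear map f sends e1^e2 to f(e1)^f(e2).
f(e1) = -5*e1 + 2*e2
f(e2) = 5*e1 + 2*e2
f(e1) ^ f(e2) = (-5*e1 + 2*e2) ^ (5*e1 + 2*e2)
= (-5)*2*e12 + 2*5*e21
= (-10 - 10)*e12
= -20*e12
Coefficient = -20


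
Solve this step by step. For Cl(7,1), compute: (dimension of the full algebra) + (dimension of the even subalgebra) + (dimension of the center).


n = 7 + 1 = 8
Total dim = 2^8 = 256
Even subalgebra dim = 2^7 = 128
n is even, so center dim = 1
Sum = 256 + 128 + 1 = 385


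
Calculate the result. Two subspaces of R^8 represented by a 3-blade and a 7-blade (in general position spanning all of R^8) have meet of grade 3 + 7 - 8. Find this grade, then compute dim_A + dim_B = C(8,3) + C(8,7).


Meet grade = grade(A) + grade(B) - n
= 3 + 7 - 8 = 2
C(8,3) = 56
C(8,7) = 8
dim_A + dim_B = 56 + 8 = 64


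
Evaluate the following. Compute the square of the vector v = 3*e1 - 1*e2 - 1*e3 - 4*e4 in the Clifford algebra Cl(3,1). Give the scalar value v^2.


v^2 = sum of c_i^2 * e_i^2
Positive signature terms (e_i^2 = +1): 3^2 + (-1)^2 + (-1)^2 = 11
Negative signature terms (e_j^2 = -1): (-4)^2 = 16
v^2 = 11 - 16 = -5


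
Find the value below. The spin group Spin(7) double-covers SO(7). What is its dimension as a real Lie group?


Spin(n) double-covers SO(n); both have Lie algebra so(n) of dimension n(n-1)/2.
n = 7
n(n-1) = 7 * 6 = 42
dim Spin(7) = 42/2 = 21


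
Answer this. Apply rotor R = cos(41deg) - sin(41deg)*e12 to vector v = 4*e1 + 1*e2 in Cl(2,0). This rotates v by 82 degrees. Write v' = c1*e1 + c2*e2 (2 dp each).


Rotor R = cos(41deg) - sin(41deg)*e12
Rotation angle theta = 2 * 41 = 82 degrees
v' = R*v*~R rotates v by theta.
cos(82deg) = 0.1392, sin(82deg) = 0.9903
v'_1 = 4*cos(82deg) - 1*sin(82deg)
= 4*0.1392 - 1*0.9903
= -0.43
v'_2 = 4*sin(82deg) + 1*cos(82deg)
= 4*0.9903 + 1*0.1392
= 4.10
v' = -0.43*e1 + 4.10*e2


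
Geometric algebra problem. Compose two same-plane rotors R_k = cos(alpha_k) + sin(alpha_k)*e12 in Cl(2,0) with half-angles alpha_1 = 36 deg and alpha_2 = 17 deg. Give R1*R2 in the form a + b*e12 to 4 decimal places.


Same-plane rotors commute and their half-angles add:
R1*R2 = cos(a1 + a2) + sin(a1 + a2)*e12.
a1 + a2 = 36 + 17 = 53 deg
cos(53 deg) = 0.6018
sin(53 deg) = 0.7986
R1*R2 = 0.6018 + 0.7986*e12


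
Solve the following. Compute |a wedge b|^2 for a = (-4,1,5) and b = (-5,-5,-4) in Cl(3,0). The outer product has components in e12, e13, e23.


a wedge b = (a1*b2 - a2*b1)*e12 + (a1*b3 - a3*b1)*e13 + (a2*b3 - a3*b2)*e23
e12 coeff: (-4)*(-5) - 1*(-5) = 20 - (-5) = 25
e13 coeff: (-4)*(-4) - 5*(-5) = 16 - (-25) = 41
e23 coeff: 1*(-4) - 5*(-5) = -4 - (-25) = 21
|a wedge b|^2 = 25^2 + 41^2 + 21^2
= 625 + 1681 + 441
= 2747


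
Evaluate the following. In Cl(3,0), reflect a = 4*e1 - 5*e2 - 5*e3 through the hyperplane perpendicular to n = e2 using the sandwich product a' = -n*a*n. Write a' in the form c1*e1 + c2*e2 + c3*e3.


Reflection formula: a' = -n*a*n, with n = e2 (unit vector, n^2 = 1).
For reflection through hyperplane perp to e2:
The component along e2 flips sign, others stay.
a = (4, -5, -5)
a' = (4, 5, -5)
a' = 4*e1 + 5*e2 - 5*e3


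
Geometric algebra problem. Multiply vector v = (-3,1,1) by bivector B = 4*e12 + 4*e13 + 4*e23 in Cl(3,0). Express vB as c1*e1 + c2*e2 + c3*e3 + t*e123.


vB has grade-1 (vector) and grade-3 (trivector) parts: vB = (v _| B) + (v ^ B).
Vector part <vB>_1:
  e1: -v2*b12 - v3*b13 = -(1)*(4) - (1)*(4) = -8
  e2: v1*b12 - v3*b23 = (-3)*(4) - (1)*(4) = -16
  e3: v1*b13 + v2*b23 = (-3)*(4) + (1)*(4) = -8
Trivector part <vB>_3:
  e123: v1*b23 - v2*b13 + v3*b12 = (-3)*(4) - (1)*(4) + (1)*(4) = -12
vB = -8*e1 - 16*e2 - 8*e3 - 12*e123


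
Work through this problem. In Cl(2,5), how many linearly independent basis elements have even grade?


Even subalgebra dimension = 2^(n-1)
n = 2 + 5 = 7
2^(7 - 1) = 2^6 = 64
Verification: sum of C(7,k) for even k = 1 + 21 + 35 + 7 = 64
Result = 64


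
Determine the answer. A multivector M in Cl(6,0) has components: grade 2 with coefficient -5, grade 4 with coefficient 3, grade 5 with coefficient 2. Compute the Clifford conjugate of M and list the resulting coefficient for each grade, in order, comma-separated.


Clifford conjugate sign for grade k: (-1)^(k(k+1)/2)
Grade 2: (-1)^(2*3/2) = (-1)^3 = -1, coeff -5 -> 5
Grade 4: (-1)^(4*5/2) = (-1)^10 = 1, coeff 3 -> 3
Grade 5: (-1)^(5*6/2) = (-1)^15 = -1, coeff 2 -> -2
Conjugated coefficients: 5, 3, -2


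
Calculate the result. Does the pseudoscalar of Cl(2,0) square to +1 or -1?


The pseudoscalar I = e1...e_n (product of all n generators) of Cl(p,q) satisfies I^2 = (-1)^(q + n(n-1)/2).
p = 2, q = 0, n = p + q = 2
n(n-1)/2 = 2 * 1 / 2 = 1
Exponent = q + n(n-1)/2 = 0 + 1 = 1
I^2 = (-1)^1 = -1


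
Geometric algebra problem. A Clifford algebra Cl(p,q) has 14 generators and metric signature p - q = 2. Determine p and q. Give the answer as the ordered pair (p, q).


We need p + q = 14 and p - q = 2.
Adding: 2p = 14 + 2 = 16, so p = 8.
Then q = 14 - 8 = 6.
(p, q) = (8, 6)


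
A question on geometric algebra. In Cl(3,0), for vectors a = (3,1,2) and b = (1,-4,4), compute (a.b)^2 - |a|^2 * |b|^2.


a . b = 3*1 + 1*(-4) + 2*4
= 3 + (-4) + 8 = 7
|a|^2 = 3^2 + 1^2 + 2^2 = 14
|b|^2 = 1^2 + (-4)^2 + 4^2 = 33
(a.b)^2 = 7^2 = 49
|a|^2 * |b|^2 = 14 * 33 = 462
Result = 49 - 462 = -413


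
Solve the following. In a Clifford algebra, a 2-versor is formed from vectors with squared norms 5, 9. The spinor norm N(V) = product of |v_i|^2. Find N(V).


Spinor norm N(V) = |v1|^2 * |v2|^2 * ... * |v2|^2
= 5 * 9
Running product: 5, 45
N(V) = 45


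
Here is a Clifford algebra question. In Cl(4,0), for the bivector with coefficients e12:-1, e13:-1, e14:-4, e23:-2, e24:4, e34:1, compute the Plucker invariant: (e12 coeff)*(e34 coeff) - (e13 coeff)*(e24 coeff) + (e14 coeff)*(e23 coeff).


Plucker relation: af - be + cd
a*f = (-1)*1 = -1
b*e = (-1)*4 = -4
c*d = (-4)*(-2) = 8
af - be + cd = -1 - (-4) + 8
= 11


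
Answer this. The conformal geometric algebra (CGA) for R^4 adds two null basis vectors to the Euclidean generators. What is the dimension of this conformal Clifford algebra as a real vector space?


The conformal model of R^4 uses Cl(5,1): the 4 Euclidean generators plus two extra orthogonal generators e+ (e+^2 = +1) and e- (e-^2 = -1), from which the null vectors e0, einf are built.
Number of generators m = 4 + 2 = 6.
dim Cl(p,q) = 2^m = 2^6 = 64


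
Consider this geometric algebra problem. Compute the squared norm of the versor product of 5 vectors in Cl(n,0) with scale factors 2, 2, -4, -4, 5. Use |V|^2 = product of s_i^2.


Each vector v_i has |v_i|^2 = s_i^2
Squared scales: 2^2 = 4, 2^2 = 4, (-4)^2 = 16, (-4)^2 = 16, 5^2 = 25
|V|^2 = 4 * 4 * 16 * 16 * 25
= 102400


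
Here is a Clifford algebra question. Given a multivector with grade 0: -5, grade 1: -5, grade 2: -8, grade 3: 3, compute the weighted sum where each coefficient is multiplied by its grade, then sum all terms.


Grade-weighted sum = sum of grade_k * coefficient_k
0*(-5) = 0
1*(-5) = -5
2*(-8) = -16
3*3 = 9
Total = 0 + (-5) + (-16) + 9 = -12


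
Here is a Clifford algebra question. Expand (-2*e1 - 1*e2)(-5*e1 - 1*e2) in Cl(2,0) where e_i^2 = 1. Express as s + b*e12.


Expand: (-2*e1 - 1*e2)(-5*e1 - 1*e2)
= (-2)*(-5)*e1e1 + (-2)*(-1)*e1e2 + (-1)*(-5)*e2e1 + (-1)*(-1)*e2e2
Using e1^2 = e2^2 = 1, e2e1 = -e1e2:
Scalar part s = (-2)*(-5) + (-1)*(-1) = 10 + 1 = 11
Bivector part b = (-2)*(-1) - (-1)*(-5) = 2 - 5 = -3
uv = 11 - 3*e12


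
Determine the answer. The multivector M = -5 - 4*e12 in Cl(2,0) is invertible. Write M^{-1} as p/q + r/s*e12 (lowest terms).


M = -5 - 4*e12, where e12^2 = -1.
Since M commutes with its reverse ~M = a - b*e12, M * ~M = a^2 - b^2*e12^2 = a^2 + b^2.
So M^{-1} = ~M / (a^2 + b^2) = (a - b*e12)/(a^2 + b^2).
a^2 + b^2 = 25 + 16 = 41
Scalar part = -5/41 = -5/41
Bivector coeff = 4/41 = 4/41
M^{-1} = -5/41 + 4/41*e12


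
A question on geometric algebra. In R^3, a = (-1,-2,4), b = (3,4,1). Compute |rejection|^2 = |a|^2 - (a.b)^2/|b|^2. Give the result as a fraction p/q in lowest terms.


|a|^2 = (-1)^2 + (-2)^2 + 4^2 = 21
|b|^2 = 3^2 + 4^2 + 1^2 = 26
a . b = (-1)*3 + (-2)*4 + 4*1 = -7
(a.b)^2 = (-7)^2 = 49
|rej|^2 = 21 - 49/26
= (546 - 49)/26
= 497/26
In lowest terms: 497/26


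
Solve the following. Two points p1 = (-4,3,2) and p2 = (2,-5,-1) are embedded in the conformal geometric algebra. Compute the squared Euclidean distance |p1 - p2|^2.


p1 - p2 = (-6, 8, 3)
|p1 - p2|^2 = (-6)^2 + 8^2 + 3^2
= 36 + 64 + 9
= 109


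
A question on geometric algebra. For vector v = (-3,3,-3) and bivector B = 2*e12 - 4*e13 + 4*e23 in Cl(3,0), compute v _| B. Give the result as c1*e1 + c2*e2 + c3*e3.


Left contraction v _| B = <vB>_1 (grade-1 part of the geometric product vB).
Using e1_|e12 = e2, e2_|e12 = -e1, e1_|e13 = e3, e3_|e13 = -e1, e2_|e23 = e3, e3_|e23 = -e2:
e1 coeff: -v2*b12 - v3*b13 = -(3)*(2) - (-3)*(-4) = -18
e2 coeff: v1*b12 - v3*b23 = (-3)*(2) - (-3)*(4) = 6
e3 coeff: v1*b13 + v2*b23 = (-3)*(-4) + (3)*(4) = 24
v _| B = -18*e1 + 6*e2 + 24*e3


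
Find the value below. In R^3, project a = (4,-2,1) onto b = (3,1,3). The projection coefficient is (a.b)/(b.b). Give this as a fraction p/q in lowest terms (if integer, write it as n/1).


Projection coefficient = (a . b) / (b . b)
a . b = 4*3 + (-2)*1 + 1*3
= 12 + (-2) + 3 = 13
b . b = 3^2 + 1^2 + 3^2
= 9 + 1 + 9 = 19
Coefficient = 13/19
In lowest terms: 13/19


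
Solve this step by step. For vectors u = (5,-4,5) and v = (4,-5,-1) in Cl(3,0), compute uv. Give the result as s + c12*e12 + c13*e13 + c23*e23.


In Cl(3,0): e_i^2 = 1, e_ie_j = -e_je_i for i != j.
Scalar part = u . v = 5*4 + (-4)*(-5) + 5*(-1)
= 20 + 20 + (-5) = 35
e12 coeff = 5*(-5) - (-4)*4 = -25 - (-16) = -9
e13 coeff = 5*(-1) - 5*4 = -5 - 20 = -25
e23 coeff = (-4)*(-1) - 5*(-5) = 4 - (-25) = 29
uv = 35 - 9*e12 - 25*e13 + 29*e23


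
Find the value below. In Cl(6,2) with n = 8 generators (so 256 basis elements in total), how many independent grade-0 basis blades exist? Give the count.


Number of grade-k basis blades in Cl(p,q) with n = p + q is C(n, k).
n = 6 + 2 = 8
C(8, 0) = 8! / (0! * 8!)
= 40320 / (1 * 40320)
= 1


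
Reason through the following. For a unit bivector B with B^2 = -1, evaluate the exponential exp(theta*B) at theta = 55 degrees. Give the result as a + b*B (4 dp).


For a unit bivector B with B^2 = -1, the exponential series gives
e^(theta*B) = cos(theta) + sin(theta)*B (the GA analogue of Euler's formula).
theta = 55 degrees = 0.959931 rad
cos(55 deg) = 0.5736
sin(55 deg) = 0.8192
exp(theta*B) = 0.5736 + 0.8192*B


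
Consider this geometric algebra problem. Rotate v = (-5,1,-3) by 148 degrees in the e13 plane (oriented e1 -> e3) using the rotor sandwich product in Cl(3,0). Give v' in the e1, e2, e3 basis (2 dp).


Rotor R = cos(74deg) - sin(74deg)*e13
Rotation angle theta = 2 * 74 = 148 degrees in the e13 plane (e1 -> e3).
The component perpendicular to the plane (e2) is invariant: v'_2 = v2 = 1.00
cos(148deg) = -0.8480, sin(148deg) = 0.5299
v'_1 = v1*cos(theta) - v3*sin(theta) = -5*(-0.8480) - (-3)*0.5299 = 5.83
v'_3 = v1*sin(theta) + v3*cos(theta) = -5*0.5299 + (-3)*(-0.8480) = -0.11
v' = 5.83*e1 + 1.00*e2 - 0.11*e3


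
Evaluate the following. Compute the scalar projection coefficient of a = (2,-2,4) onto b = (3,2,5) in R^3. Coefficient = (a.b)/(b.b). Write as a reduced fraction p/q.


Projection coefficient = (a . b) / (b . b)
a . b = 2*3 + (-2)*2 + 4*5
= 6 + (-4) + 20 = 22
b . b = 3^2 + 2^2 + 5^2
= 9 + 4 + 25 = 38
Coefficient = 22/38
In lowest terms: 11/19


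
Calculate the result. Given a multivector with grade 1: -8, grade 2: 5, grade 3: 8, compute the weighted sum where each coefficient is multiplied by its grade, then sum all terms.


Grade-weighted sum = sum of grade_k * coefficient_k
1*(-8) = -8
2*5 = 10
3*8 = 24
Total = -8 + 10 + 24 = 26


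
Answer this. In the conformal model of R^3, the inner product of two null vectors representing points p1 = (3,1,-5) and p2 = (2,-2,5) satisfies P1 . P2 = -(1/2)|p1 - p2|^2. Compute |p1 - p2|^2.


p1 - p2 = (1, 3, -10)
|p1 - p2|^2 = 1^2 + 3^2 + (-10)^2
= 1 + 9 + 100
= 110


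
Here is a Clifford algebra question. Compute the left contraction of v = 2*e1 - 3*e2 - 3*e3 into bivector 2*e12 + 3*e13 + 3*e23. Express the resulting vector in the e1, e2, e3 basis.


Left contraction v _| B = <vB>_1 (grade-1 part of the geometric product vB).
Using e1_|e12 = e2, e2_|e12 = -e1, e1_|e13 = e3, e3_|e13 = -e1, e2_|e23 = e3, e3_|e23 = -e2:
e1 coeff: -v2*b12 - v3*b13 = -(-3)*(2) - (-3)*(3) = 15
e2 coeff: v1*b12 - v3*b23 = (2)*(2) - (-3)*(3) = 13
e3 coeff: v1*b13 + v2*b23 = (2)*(3) + (-3)*(3) = -3
v _| B = 15*e1 + 13*e2 - 3*e3


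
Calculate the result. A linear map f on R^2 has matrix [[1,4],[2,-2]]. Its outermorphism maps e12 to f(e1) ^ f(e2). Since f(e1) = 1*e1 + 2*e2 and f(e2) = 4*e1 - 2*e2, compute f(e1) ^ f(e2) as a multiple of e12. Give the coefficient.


The outermorphism of a linear map f sends e1^e2 to f(e1)^f(e2).
f(e1) = 1*e1 + 2*e2
f(e2) = 4*e1 - 2*e2
f(e1) ^ f(e2) = (1*e1 + 2*e2) ^ (4*e1 - 2*e2)
= 1*(-2)*e12 + 2*4*e21
= (-2 - 8)*e12
= -10*e12
Coefficient = -10


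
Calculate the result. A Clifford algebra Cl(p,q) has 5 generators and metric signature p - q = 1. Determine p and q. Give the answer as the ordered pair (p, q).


We need p + q = 5 and p - q = 1.
Adding: 2p = 5 + 1 = 6, so p = 3.
Then q = 5 - 3 = 2.
(p, q) = (3, 2)


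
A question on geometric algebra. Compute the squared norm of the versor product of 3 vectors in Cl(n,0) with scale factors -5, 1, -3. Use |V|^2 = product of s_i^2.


Each vector v_i has |v_i|^2 = s_i^2
Squared scales: (-5)^2 = 25, 1^2 = 1, (-3)^2 = 9
|V|^2 = 25 * 1 * 9
= 225


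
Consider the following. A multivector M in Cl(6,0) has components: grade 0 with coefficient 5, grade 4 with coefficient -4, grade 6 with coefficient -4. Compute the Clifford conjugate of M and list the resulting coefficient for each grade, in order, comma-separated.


Clifford conjugate sign for grade k: (-1)^(k(k+1)/2)
Grade 0: (-1)^(0*1/2) = (-1)^0 = 1, coeff 5 -> 5
Grade 4: (-1)^(4*5/2) = (-1)^10 = 1, coeff -4 -> -4
Grade 6: (-1)^(6*7/2) = (-1)^21 = -1, coeff -4 -> 4
Conjugated coefficients: 5, -4, 4


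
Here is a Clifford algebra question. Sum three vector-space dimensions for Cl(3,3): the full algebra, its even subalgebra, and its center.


n = 3 + 3 = 6
Total dim = 2^6 = 64
Even subalgebra dim = 2^5 = 32
n is even, so center dim = 1
Sum = 64 + 32 + 1 = 97


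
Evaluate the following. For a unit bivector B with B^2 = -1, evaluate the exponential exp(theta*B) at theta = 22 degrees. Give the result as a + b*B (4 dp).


For a unit bivector B with B^2 = -1, the exponential series gives
e^(theta*B) = cos(theta) + sin(theta)*B (the GA analogue of Euler's formula).
theta = 22 degrees = 0.383972 rad
cos(22 deg) = 0.9272
sin(22 deg) = 0.3746
exp(theta*B) = 0.9272 + 0.3746*B


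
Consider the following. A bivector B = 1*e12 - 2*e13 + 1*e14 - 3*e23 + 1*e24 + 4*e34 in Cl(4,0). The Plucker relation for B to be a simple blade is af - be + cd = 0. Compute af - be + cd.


Plucker relation: af - be + cd
a*f = 1*4 = 4
b*e = (-2)*1 = -2
c*d = 1*(-3) = -3
af - be + cd = 4 - (-2) + (-3)
= 3


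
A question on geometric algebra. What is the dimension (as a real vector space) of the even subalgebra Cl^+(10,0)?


Even subalgebra dimension = 2^(n-1)
n = 10 + 0 = 10
2^(10 - 1) = 2^9 = 512
Verification: sum of C(10,k) for even k = 1 + 45 + 210 + 210 + 45 + 1 = 512
Result = 512


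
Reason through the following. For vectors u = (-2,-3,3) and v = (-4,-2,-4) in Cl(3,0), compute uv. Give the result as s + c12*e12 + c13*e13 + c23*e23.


In Cl(3,0): e_i^2 = 1, e_ie_j = -e_je_i for i != j.
Scalar part = u . v = (-2)*(-4) + (-3)*(-2) + 3*(-4)
= 8 + 6 + (-12) = 2
e12 coeff = (-2)*(-2) - (-3)*(-4) = 4 - 12 = -8
e13 coeff = (-2)*(-4) - 3*(-4) = 8 - (-12) = 20
e23 coeff = (-3)*(-4) - 3*(-2) = 12 - (-6) = 18
uv = 2 - 8*e12 + 20*e13 + 18*e23


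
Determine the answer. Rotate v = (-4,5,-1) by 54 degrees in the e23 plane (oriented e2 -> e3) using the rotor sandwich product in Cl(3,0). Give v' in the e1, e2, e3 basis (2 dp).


Rotor R = cos(27deg) - sin(27deg)*e23
Rotation angle theta = 2 * 27 = 54 degrees in the e23 plane (e2 -> e3).
The component perpendicular to the plane (e1) is invariant: v'_1 = v1 = -4.00
cos(54deg) = 0.5878, sin(54deg) = 0.8090
v'_2 = v2*cos(theta) - v3*sin(theta) = 5*0.5878 - (-1)*0.8090 = 3.75
v'_3 = v2*sin(theta) + v3*cos(theta) = 5*0.8090 + (-1)*0.5878 = 3.46
v' = -4.00*e1 + 3.75*e2 + 3.46*e3


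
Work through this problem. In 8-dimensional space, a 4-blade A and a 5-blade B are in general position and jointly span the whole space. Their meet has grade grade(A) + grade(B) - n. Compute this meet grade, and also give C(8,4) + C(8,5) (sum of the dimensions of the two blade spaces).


Meet grade = grade(A) + grade(B) - n
= 4 + 5 - 8 = 1
C(8,4) = 70
C(8,5) = 56
dim_A + dim_B = 70 + 56 = 126


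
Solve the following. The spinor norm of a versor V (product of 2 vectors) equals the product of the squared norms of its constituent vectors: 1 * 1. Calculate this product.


Spinor norm N(V) = |v1|^2 * |v2|^2 * ... * |v2|^2
= 1 * 1
Running product: 1, 1
N(V) = 1


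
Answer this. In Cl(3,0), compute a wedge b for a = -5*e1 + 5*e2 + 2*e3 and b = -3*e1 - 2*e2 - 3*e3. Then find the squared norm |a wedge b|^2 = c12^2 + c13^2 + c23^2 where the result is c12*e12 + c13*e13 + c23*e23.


a wedge b = (a1*b2 - a2*b1)*e12 + (a1*b3 - a3*b1)*e13 + (a2*b3 - a3*b2)*e23
e12 coeff: (-5)*(-2) - 5*(-3) = 10 - (-15) = 25
e13 coeff: (-5)*(-3) - 2*(-3) = 15 - (-6) = 21
e23 coeff: 5*(-3) - 2*(-2) = -15 - (-4) = -11
|a wedge b|^2 = 25^2 + 21^2 + (-11)^2
= 625 + 441 + 121
= 1187


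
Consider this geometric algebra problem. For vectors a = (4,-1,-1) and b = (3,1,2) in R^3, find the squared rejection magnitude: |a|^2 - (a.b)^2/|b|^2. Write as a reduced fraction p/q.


|a|^2 = 4^2 + (-1)^2 + (-1)^2 = 18
|b|^2 = 3^2 + 1^2 + 2^2 = 14
a . b = 4*3 + (-1)*1 + (-1)*2 = 9
(a.b)^2 = 9^2 = 81
|rej|^2 = 18 - 81/14
= (252 - 81)/14
= 171/14
In lowest terms: 171/14


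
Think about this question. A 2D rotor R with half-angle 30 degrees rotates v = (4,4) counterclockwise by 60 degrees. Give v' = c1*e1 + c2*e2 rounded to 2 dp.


Rotor R = cos(30deg) - sin(30deg)*e12
Rotation angle theta = 2 * 30 = 60 degrees
v' = R*v*~R rotates v by theta.
cos(60deg) = 0.5000, sin(60deg) = 0.8660
v'_1 = 4*cos(60deg) - 4*sin(60deg)
= 4*0.5000 - 4*0.8660
= -1.46
v'_2 = 4*sin(60deg) + 4*cos(60deg)
= 4*0.8660 + 4*0.5000
= 5.46
v' = -1.46*e1 + 5.46*e2


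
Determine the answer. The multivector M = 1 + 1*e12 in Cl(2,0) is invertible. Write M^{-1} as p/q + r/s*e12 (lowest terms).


M = 1 + 1*e12, where e12^2 = -1.
Since M commutes with its reverse ~M = a - b*e12, M * ~M = a^2 - b^2*e12^2 = a^2 + b^2.
So M^{-1} = ~M / (a^2 + b^2) = (a - b*e12)/(a^2 + b^2).
a^2 + b^2 = 1 + 1 = 2
Scalar part = 1/2 = 1/2
Bivector coeff = -1/2 = -1/2
M^{-1} = 1/2 - 1/2*e12


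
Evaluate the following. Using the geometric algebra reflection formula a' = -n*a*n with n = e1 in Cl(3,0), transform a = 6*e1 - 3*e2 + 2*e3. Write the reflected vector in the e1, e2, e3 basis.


Reflection formula: a' = -n*a*n, with n = e1 (unit vector, n^2 = 1).
For reflection through hyperplane perp to e1:
The component along e1 flips sign, others stay.
a = (6, -3, 2)
a' = (-6, -3, 2)
a' = -6*e1 - 3*e2 + 2*e3


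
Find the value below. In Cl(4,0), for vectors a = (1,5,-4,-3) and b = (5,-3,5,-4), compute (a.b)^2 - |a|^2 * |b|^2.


a . b = 1*5 + 5*(-3) + (-4)*5 + (-3)*(-4)
= 5 + (-15) + (-20) + 12 = -18
|a|^2 = 1^2 + 5^2 + (-4)^2 + (-3)^2 = 51
|b|^2 = 5^2 + (-3)^2 + 5^2 + (-4)^2 = 75
(a.b)^2 = (-18)^2 = 324
|a|^2 * |b|^2 = 51 * 75 = 3825
Result = 324 - 3825 = -3501


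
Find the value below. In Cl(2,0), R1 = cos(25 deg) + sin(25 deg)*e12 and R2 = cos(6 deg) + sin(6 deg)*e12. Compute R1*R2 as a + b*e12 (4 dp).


Same-plane rotors commute and their half-angles add:
R1*R2 = cos(a1 + a2) + sin(a1 + a2)*e12.
a1 + a2 = 25 + 6 = 31 deg
cos(31 deg) = 0.8572
sin(31 deg) = 0.5150
R1*R2 = 0.8572 + 0.5150*e12


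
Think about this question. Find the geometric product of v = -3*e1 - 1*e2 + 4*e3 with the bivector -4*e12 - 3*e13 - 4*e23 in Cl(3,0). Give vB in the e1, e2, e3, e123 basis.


vB has grade-1 (vector) and grade-3 (trivector) parts: vB = (v _| B) + (v ^ B).
Vector part <vB>_1:
  e1: -v2*b12 - v3*b13 = -(-1)*(-4) - (4)*(-3) = 8
  e2: v1*b12 - v3*b23 = (-3)*(-4) - (4)*(-4) = 28
  e3: v1*b13 + v2*b23 = (-3)*(-3) + (-1)*(-4) = 13
Trivector part <vB>_3:
  e123: v1*b23 - v2*b13 + v3*b12 = (-3)*(-4) - (-1)*(-3) + (4)*(-4) = -7
vB = 8*e1 + 28*e2 + 13*e3 - 7*e123


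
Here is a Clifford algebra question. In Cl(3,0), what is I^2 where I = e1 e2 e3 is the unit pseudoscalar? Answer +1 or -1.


The pseudoscalar I = e1...e_n (product of all n generators) of Cl(p,q) satisfies I^2 = (-1)^(q + n(n-1)/2).
p = 3, q = 0, n = p + q = 3
n(n-1)/2 = 3 * 2 / 2 = 3
Exponent = q + n(n-1)/2 = 0 + 3 = 3
I^2 = (-1)^3 = -1


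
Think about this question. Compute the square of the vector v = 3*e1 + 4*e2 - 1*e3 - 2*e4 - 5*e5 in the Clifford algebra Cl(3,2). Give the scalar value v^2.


v^2 = sum of c_i^2 * e_i^2
Positive signature terms (e_i^2 = +1): 3^2 + 4^2 + (-1)^2 = 26
Negative signature terms (e_j^2 = -1): (-2)^2 + (-5)^2 = 29
v^2 = 26 - 29 = -3


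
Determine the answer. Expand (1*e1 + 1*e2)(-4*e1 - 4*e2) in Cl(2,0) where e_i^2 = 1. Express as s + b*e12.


Expand: (1*e1 + 1*e2)(-4*e1 - 4*e2)
= 1*(-4)*e1e1 + 1*(-4)*e1e2 + 1*(-4)*e2e1 + 1*(-4)*e2e2
Using e1^2 = e2^2 = 1, e2e1 = -e1e2:
Scalar part s = 1*(-4) + 1*(-4) = -4 + (-4) = -8
Bivector part b = 1*(-4) - 1*(-4) = -4 - (-4) = 0
uv = -8 + 0*e12


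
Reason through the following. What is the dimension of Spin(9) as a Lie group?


Spin(n) double-covers SO(n); both have Lie algebra so(n) of dimension n(n-1)/2.
n = 9
n(n-1) = 9 * 8 = 72
dim Spin(9) = 72/2 = 36


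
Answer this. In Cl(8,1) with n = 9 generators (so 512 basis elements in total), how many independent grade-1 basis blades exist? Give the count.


Number of grade-k basis blades in Cl(p,q) with n = p + q is C(n, k).
n = 8 + 1 = 9
C(9, 1) = 9! / (1! * 8!)
= 362880 / (1 * 40320)
= 9


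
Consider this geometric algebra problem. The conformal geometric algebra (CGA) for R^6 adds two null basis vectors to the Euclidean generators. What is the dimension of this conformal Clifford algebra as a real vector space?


The conformal model of R^6 uses Cl(7,1): the 6 Euclidean generators plus two extra orthogonal generators e+ (e+^2 = +1) and e- (e-^2 = -1), from which the null vectors e0, einf are built.
Number of generators m = 6 + 2 = 8.
dim Cl(p,q) = 2^m = 2^8 = 256


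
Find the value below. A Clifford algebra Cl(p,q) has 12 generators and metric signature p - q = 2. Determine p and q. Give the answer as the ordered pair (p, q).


We need p + q = 12 and p - q = 2.
Adding: 2p = 12 + 2 = 14, so p = 7.
Then q = 12 - 7 = 5.
(p, q) = (7, 5)


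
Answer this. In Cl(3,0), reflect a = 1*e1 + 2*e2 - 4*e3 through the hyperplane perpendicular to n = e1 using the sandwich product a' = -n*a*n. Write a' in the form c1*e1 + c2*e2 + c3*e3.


Reflection formula: a' = -n*a*n, with n = e1 (unit vector, n^2 = 1).
For reflection through hyperplane perp to e1:
The component along e1 flips sign, others stay.
a = (1, 2, -4)
a' = (-1, 2, -4)
a' = -1*e1 + 2*e2 - 4*e3


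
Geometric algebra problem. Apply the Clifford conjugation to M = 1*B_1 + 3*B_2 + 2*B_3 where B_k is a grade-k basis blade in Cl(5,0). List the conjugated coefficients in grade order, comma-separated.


Clifford conjugate sign for grade k: (-1)^(k(k+1)/2)
Grade 1: (-1)^(1*2/2) = (-1)^1 = -1, coeff 1 -> -1
Grade 2: (-1)^(2*3/2) = (-1)^3 = -1, coeff 3 -> -3
Grade 3: (-1)^(3*4/2) = (-1)^6 = 1, coeff 2 -> 2
Conjugated coefficients: -1, -3, 2


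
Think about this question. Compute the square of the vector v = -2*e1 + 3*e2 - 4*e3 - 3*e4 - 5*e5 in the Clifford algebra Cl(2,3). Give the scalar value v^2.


v^2 = sum of c_i^2 * e_i^2
Positive signature terms (e_i^2 = +1): (-2)^2 + 3^2 = 13
Negative signature terms (e_j^2 = -1): (-4)^2 + (-3)^2 + (-5)^2 = 50
v^2 = 13 - 50 = -37


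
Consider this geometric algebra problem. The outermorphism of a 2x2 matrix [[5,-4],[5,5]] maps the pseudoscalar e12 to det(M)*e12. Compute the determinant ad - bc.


The outermorphism of a linear map f sends e1^e2 to f(e1)^f(e2).
f(e1) = 5*e1 + 5*e2
f(e2) = -4*e1 + 5*e2
f(e1) ^ f(e2) = (5*e1 + 5*e2) ^ (-4*e1 + 5*e2)
= 5*5*e12 + 5*(-4)*e21
= (25 - (-20))*e12
= 45*e12
Coefficient = 45


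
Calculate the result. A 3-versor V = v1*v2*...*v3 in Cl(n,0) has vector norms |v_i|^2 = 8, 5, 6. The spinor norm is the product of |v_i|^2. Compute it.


Spinor norm N(V) = |v1|^2 * |v2|^2 * ... * |v3|^2
= 8 * 5 * 6
Running product: 8, 40, 240
N(V) = 240


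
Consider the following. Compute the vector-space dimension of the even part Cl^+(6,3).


Even subalgebra dimension = 2^(n-1)
n = 6 + 3 = 9
2^(9 - 1) = 2^8 = 256
Verification: sum of C(9,k) for even k = 1 + 36 + 126 + 84 + 9 = 256
Result = 256


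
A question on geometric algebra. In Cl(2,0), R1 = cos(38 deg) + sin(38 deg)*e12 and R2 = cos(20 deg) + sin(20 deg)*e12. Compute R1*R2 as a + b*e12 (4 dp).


Same-plane rotors commute and their half-angles add:
R1*R2 = cos(a1 + a2) + sin(a1 + a2)*e12.
a1 + a2 = 38 + 20 = 58 deg
cos(58 deg) = 0.5299
sin(58 deg) = 0.8480
R1*R2 = 0.5299 + 0.8480*e12


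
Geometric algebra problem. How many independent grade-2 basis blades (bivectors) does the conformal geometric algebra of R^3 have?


The conformal model of R^3 uses Cl(4,1) with m = 3 + 2 = 5 generators.
Number of grade-2 blades = C(m, 2) = C(5, 2)
= 5*4/2 = 10


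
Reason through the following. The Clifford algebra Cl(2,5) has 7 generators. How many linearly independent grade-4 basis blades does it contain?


Number of grade-k basis blades in Cl(p,q) with n = p + q is C(n, k).
n = 2 + 5 = 7
C(7, 4) = 7! / (4! * 3!)
= 5040 / (24 * 6)
= 35


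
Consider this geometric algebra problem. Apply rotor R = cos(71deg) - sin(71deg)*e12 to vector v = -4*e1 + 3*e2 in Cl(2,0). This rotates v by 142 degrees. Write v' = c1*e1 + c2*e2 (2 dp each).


Rotor R = cos(71deg) - sin(71deg)*e12
Rotation angle theta = 2 * 71 = 142 degrees
v' = R*v*~R rotates v by theta.
cos(142deg) = -0.7880, sin(142deg) = 0.6157
v'_1 = -4*cos(142deg) - 3*sin(142deg)
= -4*(-0.7880) - 3*0.6157
= 1.31
v'_2 = -4*sin(142deg) + 3*cos(142deg)
= -4*0.6157 + 3*(-0.7880)
= -4.83
v' = 1.31*e1 - 4.83*e2


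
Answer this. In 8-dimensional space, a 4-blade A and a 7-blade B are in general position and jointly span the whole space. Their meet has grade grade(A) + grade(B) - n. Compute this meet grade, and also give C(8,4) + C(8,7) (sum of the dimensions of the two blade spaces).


Meet grade = grade(A) + grade(B) - n
= 4 + 7 - 8 = 3
C(8,4) = 70
C(8,7) = 8
dim_A + dim_B = 70 + 8 = 78


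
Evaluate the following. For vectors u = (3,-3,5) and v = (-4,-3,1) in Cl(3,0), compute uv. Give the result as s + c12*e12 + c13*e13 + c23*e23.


In Cl(3,0): e_i^2 = 1, e_ie_j = -e_je_i for i != j.
Scalar part = u . v = 3*(-4) + (-3)*(-3) + 5*1
= -12 + 9 + 5 = 2
e12 coeff = 3*(-3) - (-3)*(-4) = -9 - 12 = -21
e13 coeff = 3*1 - 5*(-4) = 3 - (-20) = 23
e23 coeff = (-3)*1 - 5*(-3) = -3 - (-15) = 12
uv = 2 - 21*e12 + 23*e13 + 12*e23


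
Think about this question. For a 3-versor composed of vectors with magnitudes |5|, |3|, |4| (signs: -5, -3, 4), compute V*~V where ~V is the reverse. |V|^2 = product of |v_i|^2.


Each vector v_i has |v_i|^2 = s_i^2
Squared scales: (-5)^2 = 25, (-3)^2 = 9, 4^2 = 16
|V|^2 = 25 * 9 * 16
= 3600


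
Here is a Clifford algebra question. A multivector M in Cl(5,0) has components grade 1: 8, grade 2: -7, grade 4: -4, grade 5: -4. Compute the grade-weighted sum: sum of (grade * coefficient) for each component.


Grade-weighted sum = sum of grade_k * coefficient_k
1*8 = 8
2*(-7) = -14
4*(-4) = -16
5*(-4) = -20
Total = 8 + (-14) + (-16) + (-20) = -42


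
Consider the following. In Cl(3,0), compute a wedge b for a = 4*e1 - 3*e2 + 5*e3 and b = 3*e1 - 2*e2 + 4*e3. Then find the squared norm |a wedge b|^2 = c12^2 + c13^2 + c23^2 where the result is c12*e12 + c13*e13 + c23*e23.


a wedge b = (a1*b2 - a2*b1)*e12 + (a1*b3 - a3*b1)*e13 + (a2*b3 - a3*b2)*e23
e12 coeff: 4*(-2) - (-3)*3 = -8 - (-9) = 1
e13 coeff: 4*4 - 5*3 = 16 - 15 = 1
e23 coeff: (-3)*4 - 5*(-2) = -12 - (-10) = -2
|a wedge b|^2 = 1^2 + 1^2 + (-2)^2
= 1 + 1 + 4
= 6


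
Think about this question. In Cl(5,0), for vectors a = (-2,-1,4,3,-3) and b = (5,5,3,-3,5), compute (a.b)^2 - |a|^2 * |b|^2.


a . b = (-2)*5 + (-1)*5 + 4*3 + 3*(-3) + (-3)*5
= -10 + (-5) + 12 + (-9) + (-15) = -27
|a|^2 = (-2)^2 + (-1)^2 + 4^2 + 3^2 + (-3)^2 = 39
|b|^2 = 5^2 + 5^2 + 3^2 + (-3)^2 + 5^2 = 93
(a.b)^2 = (-27)^2 = 729
|a|^2 * |b|^2 = 39 * 93 = 3627
Result = 729 - 3627 = -2898


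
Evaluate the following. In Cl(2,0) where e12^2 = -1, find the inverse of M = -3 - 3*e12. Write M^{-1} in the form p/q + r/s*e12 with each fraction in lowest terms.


M = -3 - 3*e12, where e12^2 = -1.
Since M commutes with its reverse ~M = a - b*e12, M * ~M = a^2 - b^2*e12^2 = a^2 + b^2.
So M^{-1} = ~M / (a^2 + b^2) = (a - b*e12)/(a^2 + b^2).
a^2 + b^2 = 9 + 9 = 18
Scalar part = -3/18 = -1/6
Bivector coeff = 3/18 = 1/6
M^{-1} = -1/6 + 1/6*e12


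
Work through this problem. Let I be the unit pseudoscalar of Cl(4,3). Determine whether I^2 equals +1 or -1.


The pseudoscalar I = e1...e_n (product of all n generators) of Cl(p,q) satisfies I^2 = (-1)^(q + n(n-1)/2).
p = 4, q = 3, n = p + q = 7
n(n-1)/2 = 7 * 6 / 2 = 21
Exponent = q + n(n-1)/2 = 3 + 21 = 24
I^2 = (-1)^24 = +1


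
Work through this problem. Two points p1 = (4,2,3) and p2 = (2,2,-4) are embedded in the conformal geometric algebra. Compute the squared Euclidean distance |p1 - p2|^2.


p1 - p2 = (2, 0, 7)
|p1 - p2|^2 = 2^2 + 0^2 + 7^2
= 4 + 0 + 49
= 53


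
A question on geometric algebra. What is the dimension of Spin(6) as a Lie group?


Spin(n) double-covers SO(n); both have Lie algebra so(n) of dimension n(n-1)/2.
n = 6
n(n-1) = 6 * 5 = 30
dim Spin(6) = 30/2 = 15


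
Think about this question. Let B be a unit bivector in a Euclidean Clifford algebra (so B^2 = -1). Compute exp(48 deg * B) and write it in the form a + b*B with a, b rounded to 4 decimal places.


For a unit bivector B with B^2 = -1, the exponential series gives
e^(theta*B) = cos(theta) + sin(theta)*B (the GA analogue of Euler's formula).
theta = 48 degrees = 0.837758 rad
cos(48 deg) = 0.6691
sin(48 deg) = 0.7431
exp(theta*B) = 0.6691 + 0.7431*B


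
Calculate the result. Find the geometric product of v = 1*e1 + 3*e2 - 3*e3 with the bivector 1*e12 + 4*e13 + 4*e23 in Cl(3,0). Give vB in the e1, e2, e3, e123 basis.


vB has grade-1 (vector) and grade-3 (trivector) parts: vB = (v _| B) + (v ^ B).
Vector part <vB>_1:
  e1: -v2*b12 - v3*b13 = -(3)*(1) - (-3)*(4) = 9
  e2: v1*b12 - v3*b23 = (1)*(1) - (-3)*(4) = 13
  e3: v1*b13 + v2*b23 = (1)*(4) + (3)*(4) = 16
Trivector part <vB>_3:
  e123: v1*b23 - v2*b13 + v3*b12 = (1)*(4) - (3)*(4) + (-3)*(1) = -11
vB = 9*e1 + 13*e2 + 16*e3 - 11*e123


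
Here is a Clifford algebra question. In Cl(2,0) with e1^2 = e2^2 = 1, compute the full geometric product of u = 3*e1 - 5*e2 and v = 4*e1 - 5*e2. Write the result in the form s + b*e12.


Expand: (3*e1 - 5*e2)(4*e1 - 5*e2)
= 3*4*e1e1 + 3*(-5)*e1e2 + (-5)*4*e2e1 + (-5)*(-5)*e2e2
Using e1^2 = e2^2 = 1, e2e1 = -e1e2:
Scalar part s = 3*4 + (-5)*(-5) = 12 + 25 = 37
Bivector part b = 3*(-5) - (-5)*4 = -15 - (-20) = 5
uv = 37 + 5*e12


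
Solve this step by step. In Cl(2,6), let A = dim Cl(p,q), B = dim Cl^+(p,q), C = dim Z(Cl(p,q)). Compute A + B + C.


n = 2 + 6 = 8
Total dim = 2^8 = 256
Even subalgebra dim = 2^7 = 128
n is even, so center dim = 1
Sum = 256 + 128 + 1 = 385
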